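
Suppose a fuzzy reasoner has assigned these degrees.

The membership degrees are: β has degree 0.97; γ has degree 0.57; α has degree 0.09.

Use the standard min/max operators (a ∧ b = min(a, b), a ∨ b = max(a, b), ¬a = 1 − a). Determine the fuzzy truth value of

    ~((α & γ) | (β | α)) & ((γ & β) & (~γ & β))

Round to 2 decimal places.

0.03

α & γ = min(a, b) on (0.09, 0.57) = 0.09
β | α = max(a, b) on (0.97, 0.09) = 0.97
(α & γ) | (β | α) = max(a, b) on (0.09, 0.97) = 0.97
~((α & γ) | (β | α)) = 1 − 0.97 = 0.03
γ & β = min(a, b) on (0.57, 0.97) = 0.57
~γ = 1 − 0.57 = 0.43
~γ & β = min(a, b) on (0.43, 0.97) = 0.43
(γ & β) & (~γ & β) = min(a, b) on (0.57, 0.43) = 0.43
~((α & γ) | (β | α)) & ((γ & β) & (~γ & β)) = min(a, b) on (0.03, 0.43) = 0.03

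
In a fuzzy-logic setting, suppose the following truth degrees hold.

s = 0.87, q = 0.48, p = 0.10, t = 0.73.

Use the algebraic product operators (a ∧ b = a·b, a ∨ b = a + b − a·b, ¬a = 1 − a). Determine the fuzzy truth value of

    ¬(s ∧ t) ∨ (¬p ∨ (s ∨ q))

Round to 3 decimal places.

s ∧ t = a·b on (0.8700, 0.7300) = 0.6351
¬(s ∧ t) = 1 − 0.6351 = 0.3649
¬p = 1 − 0.1000 = 0.9000
s ∨ q = a + b − a·b on (0.8700, 0.4800) = 0.9324
¬p ∨ (s ∨ q) = a + b − a·b on (0.9000, 0.9324) = 0.9932
¬(s ∧ t) ∨ (¬p ∨ (s ∨ q)) = a + b − a·b on (0.3649, 0.9932) = 0.9957

0.996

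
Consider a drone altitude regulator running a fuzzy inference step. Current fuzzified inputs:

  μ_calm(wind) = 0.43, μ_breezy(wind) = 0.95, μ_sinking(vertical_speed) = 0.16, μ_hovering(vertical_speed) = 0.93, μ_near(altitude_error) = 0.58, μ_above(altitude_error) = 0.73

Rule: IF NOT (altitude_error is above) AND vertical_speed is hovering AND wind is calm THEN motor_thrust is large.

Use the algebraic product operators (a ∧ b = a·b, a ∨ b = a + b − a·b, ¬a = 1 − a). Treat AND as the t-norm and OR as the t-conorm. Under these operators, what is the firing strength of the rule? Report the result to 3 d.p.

firing strength: ¬above=1−0.73=0.27, hovering=0.93, calm=0.43; AND[a·b] → w = 0.1080

0.108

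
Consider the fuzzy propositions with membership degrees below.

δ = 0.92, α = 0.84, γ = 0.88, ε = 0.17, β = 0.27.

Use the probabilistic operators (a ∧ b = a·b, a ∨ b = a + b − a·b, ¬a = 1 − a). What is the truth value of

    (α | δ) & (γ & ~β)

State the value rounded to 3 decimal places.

α | δ = a + b − a·b on (0.8400, 0.9200) = 0.9872
~β = 1 − 0.2700 = 0.7300
γ & ~β = a·b on (0.8800, 0.7300) = 0.6424
(α | δ) & (γ & ~β) = a·b on (0.9872, 0.6424) = 0.6342

0.634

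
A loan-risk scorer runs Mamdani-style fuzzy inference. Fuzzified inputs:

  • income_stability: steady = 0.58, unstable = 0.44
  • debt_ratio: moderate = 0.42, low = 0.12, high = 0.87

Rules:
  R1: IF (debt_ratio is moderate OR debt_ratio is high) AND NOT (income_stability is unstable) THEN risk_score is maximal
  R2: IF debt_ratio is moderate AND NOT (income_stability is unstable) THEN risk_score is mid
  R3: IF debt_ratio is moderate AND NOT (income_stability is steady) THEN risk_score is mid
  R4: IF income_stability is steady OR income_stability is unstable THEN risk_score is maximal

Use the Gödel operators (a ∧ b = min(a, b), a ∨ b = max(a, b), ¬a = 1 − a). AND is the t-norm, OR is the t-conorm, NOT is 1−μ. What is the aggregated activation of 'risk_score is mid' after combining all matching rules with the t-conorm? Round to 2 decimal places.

0.42

R1: (moderate=0.42 OR high=0.87) = 0.87; AND[min(a, b)] with ¬unstable=1−0.44=0.56 → w = 0.56
R2: moderate=0.42, ¬unstable=1−0.44=0.56; AND[min(a, b)] → w = 0.42
R3: moderate=0.42, ¬steady=1−0.58=0.42; AND[min(a, b)] → w = 0.42
R4: steady=0.58, unstable=0.44; OR[max(a, b)] → w = 0.58
Rules with consequent 'mid': {R2, R3} → strengths 0.42, 0.42
Aggregate via t-conorm [max(a, b)]: 0.42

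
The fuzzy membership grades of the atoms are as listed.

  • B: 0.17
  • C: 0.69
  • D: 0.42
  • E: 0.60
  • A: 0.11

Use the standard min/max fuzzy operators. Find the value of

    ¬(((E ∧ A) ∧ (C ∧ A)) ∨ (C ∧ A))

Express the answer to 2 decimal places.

0.89

E ∧ A = min(a, b) on (0.60, 0.11) = 0.11
C ∧ A = min(a, b) on (0.69, 0.11) = 0.11
(E ∧ A) ∧ (C ∧ A) = min(a, b) on (0.11, 0.11) = 0.11
C ∧ A = min(a, b) on (0.69, 0.11) = 0.11
((E ∧ A) ∧ (C ∧ A)) ∨ (C ∧ A) = max(a, b) on (0.11, 0.11) = 0.11
¬(((E ∧ A) ∧ (C ∧ A)) ∨ (C ∧ A)) = 1 − 0.11 = 0.89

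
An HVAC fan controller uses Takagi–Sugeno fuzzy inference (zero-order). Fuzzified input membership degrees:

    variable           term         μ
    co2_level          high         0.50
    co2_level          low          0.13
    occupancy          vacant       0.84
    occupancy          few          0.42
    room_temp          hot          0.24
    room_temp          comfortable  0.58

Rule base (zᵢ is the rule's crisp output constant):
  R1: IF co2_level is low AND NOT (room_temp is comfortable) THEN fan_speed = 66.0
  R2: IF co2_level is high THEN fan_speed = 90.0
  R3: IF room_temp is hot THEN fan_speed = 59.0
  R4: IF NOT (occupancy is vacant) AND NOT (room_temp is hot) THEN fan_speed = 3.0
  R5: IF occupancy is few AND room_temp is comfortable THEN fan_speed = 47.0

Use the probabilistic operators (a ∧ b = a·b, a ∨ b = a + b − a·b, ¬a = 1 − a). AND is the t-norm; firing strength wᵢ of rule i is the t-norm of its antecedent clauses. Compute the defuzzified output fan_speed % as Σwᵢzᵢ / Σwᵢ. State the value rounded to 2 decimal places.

64.30

R1 (z=66.0): low=0.13, ¬comfortable=1−0.58=0.42; AND[a·b] → w = 0.0546
R2 (z=90.0): high=0.50 → w = 0.5000
R3 (z=59.0): hot=0.24 → w = 0.2400
R4 (z=3.0): ¬vacant=1−0.84=0.16, ¬hot=1−0.24=0.76; AND[a·b] → w = 0.1216
R5 (z=47.0): few=0.42, comfortable=0.58; AND[a·b] → w = 0.2436
Weighted average = (0.0546·66.0 + 0.5000·90.0 + 0.2400·59.0 + 0.1216·3.0 + 0.2436·47.0) / (0.0546 + 0.5000 + 0.2400 + 0.1216 + 0.2436)
  = 74.5776 / 1.1598 = 64.30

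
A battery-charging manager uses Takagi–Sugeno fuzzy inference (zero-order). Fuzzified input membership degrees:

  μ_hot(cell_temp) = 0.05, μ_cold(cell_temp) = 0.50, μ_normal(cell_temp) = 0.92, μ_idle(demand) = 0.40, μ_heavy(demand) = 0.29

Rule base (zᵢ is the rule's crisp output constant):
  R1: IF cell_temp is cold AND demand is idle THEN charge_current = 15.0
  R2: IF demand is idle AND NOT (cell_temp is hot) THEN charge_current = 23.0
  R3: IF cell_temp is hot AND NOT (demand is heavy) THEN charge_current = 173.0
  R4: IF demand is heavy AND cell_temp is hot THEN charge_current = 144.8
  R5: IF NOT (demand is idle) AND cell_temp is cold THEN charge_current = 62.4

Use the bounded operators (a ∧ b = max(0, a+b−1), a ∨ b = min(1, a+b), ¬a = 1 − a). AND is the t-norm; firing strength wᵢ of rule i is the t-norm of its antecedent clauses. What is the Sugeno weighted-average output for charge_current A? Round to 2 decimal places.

31.76

R1 (z=15.0): cold=0.50, idle=0.40; AND[max(0, a+b−1)] → w = 0.00
R2 (z=23.0): idle=0.40, ¬hot=1−0.05=0.95; AND[max(0, a+b−1)] → w = 0.35
R3 (z=173.0): hot=0.05, ¬heavy=1−0.29=0.71; AND[max(0, a+b−1)] → w = 0.00
R4 (z=144.8): heavy=0.29, hot=0.05; AND[max(0, a+b−1)] → w = 0.00
R5 (z=62.4): ¬idle=1−0.40=0.60, cold=0.50; AND[max(0, a+b−1)] → w = 0.10
Weighted average = (0.00·15.0 + 0.35·23.0 + 0.00·173.0 + 0.00·144.8 + 0.10·62.4) / (0.00 + 0.35 + 0.00 + 0.00 + 0.10)
  = 14.2900 / 0.4500 = 31.76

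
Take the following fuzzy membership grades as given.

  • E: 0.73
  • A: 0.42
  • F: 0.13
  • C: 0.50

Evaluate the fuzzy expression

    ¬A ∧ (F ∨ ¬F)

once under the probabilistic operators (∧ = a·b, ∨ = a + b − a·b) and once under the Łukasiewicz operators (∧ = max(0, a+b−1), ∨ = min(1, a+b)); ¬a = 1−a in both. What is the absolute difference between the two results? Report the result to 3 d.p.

0.066

Under probabilistic:
  ¬A = 1 − 0.4200 = 0.5800
  ¬F = 1 − 0.1300 = 0.8700
  F ∨ ¬F = a + b − a·b on (0.1300, 0.8700) = 0.8869
  ¬A ∧ (F ∨ ¬F) = a·b on (0.5800, 0.8869) = 0.5144
  → value = 0.5144
Under Łukasiewicz:
  ¬A = 1 − 0.42 = 0.58
  ¬F = 1 − 0.13 = 0.87
  F ∨ ¬F = min(1, a+b) on (0.13, 0.87) = 1.00
  ¬A ∧ (F ∨ ¬F) = max(0, a+b−1) on (0.58, 1.00) = 0.58
  → value = 0.5800
|0.5144 − 0.5800| = 0.066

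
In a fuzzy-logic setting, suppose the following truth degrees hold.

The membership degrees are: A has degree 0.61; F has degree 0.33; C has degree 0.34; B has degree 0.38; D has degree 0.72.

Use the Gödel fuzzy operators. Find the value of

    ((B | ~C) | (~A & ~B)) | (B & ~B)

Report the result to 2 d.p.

~C = 1 − 0.34 = 0.66
B | ~C = max(a, b) on (0.38, 0.66) = 0.66
~A = 1 − 0.61 = 0.39
~B = 1 − 0.38 = 0.62
~A & ~B = min(a, b) on (0.39, 0.62) = 0.39
(B | ~C) | (~A & ~B) = max(a, b) on (0.66, 0.39) = 0.66
~B = 1 − 0.38 = 0.62
B & ~B = min(a, b) on (0.38, 0.62) = 0.38
((B | ~C) | (~A & ~B)) | (B & ~B) = max(a, b) on (0.66, 0.38) = 0.66

0.66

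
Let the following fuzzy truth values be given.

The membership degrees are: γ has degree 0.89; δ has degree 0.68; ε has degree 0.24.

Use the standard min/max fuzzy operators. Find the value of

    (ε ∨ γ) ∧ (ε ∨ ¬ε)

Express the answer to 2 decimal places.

0.76

ε ∨ γ = max(a, b) on (0.24, 0.89) = 0.89
¬ε = 1 − 0.24 = 0.76
ε ∨ ¬ε = max(a, b) on (0.24, 0.76) = 0.76
(ε ∨ γ) ∧ (ε ∨ ¬ε) = min(a, b) on (0.89, 0.76) = 0.76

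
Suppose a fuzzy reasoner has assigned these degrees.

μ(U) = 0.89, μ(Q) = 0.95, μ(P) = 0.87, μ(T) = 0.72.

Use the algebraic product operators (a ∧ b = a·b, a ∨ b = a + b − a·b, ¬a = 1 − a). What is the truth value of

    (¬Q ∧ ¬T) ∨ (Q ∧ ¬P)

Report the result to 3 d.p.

0.136

¬Q = 1 − 0.9500 = 0.0500
¬T = 1 − 0.7200 = 0.2800
¬Q ∧ ¬T = a·b on (0.0500, 0.2800) = 0.0140
¬P = 1 − 0.8700 = 0.1300
Q ∧ ¬P = a·b on (0.9500, 0.1300) = 0.1235
(¬Q ∧ ¬T) ∨ (Q ∧ ¬P) = a + b − a·b on (0.0140, 0.1235) = 0.1358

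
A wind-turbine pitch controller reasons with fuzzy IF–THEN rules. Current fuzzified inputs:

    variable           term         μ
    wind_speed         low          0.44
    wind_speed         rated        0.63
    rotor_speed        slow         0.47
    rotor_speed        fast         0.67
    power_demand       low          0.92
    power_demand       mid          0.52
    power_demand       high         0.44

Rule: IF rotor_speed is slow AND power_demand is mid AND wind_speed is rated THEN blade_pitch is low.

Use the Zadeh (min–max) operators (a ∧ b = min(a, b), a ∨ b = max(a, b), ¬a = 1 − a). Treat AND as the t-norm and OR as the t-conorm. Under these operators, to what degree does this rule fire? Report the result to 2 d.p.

firing strength: slow=0.47, mid=0.52, rated=0.63; AND[min(a, b)] → w = 0.47

0.47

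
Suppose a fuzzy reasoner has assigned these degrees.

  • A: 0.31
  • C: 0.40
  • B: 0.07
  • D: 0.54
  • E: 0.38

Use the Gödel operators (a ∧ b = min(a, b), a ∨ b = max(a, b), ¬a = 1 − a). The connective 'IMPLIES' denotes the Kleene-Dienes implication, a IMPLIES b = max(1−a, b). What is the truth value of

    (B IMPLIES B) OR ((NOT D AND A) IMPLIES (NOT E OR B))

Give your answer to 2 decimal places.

B IMPLIES B  [Kleene-Dienes: max(1−a, b)] with a=0.07, b=0.07 → 0.93
NOT D = 1 − 0.54 = 0.46
NOT D AND A = min(a, b) on (0.46, 0.31) = 0.31
NOT E = 1 − 0.38 = 0.62
NOT E OR B = max(a, b) on (0.62, 0.07) = 0.62
(NOT D AND A) IMPLIES (NOT E OR B)  [Kleene-Dienes: max(1−a, b)] with a=0.31, b=0.62 → 0.69
(B IMPLIES B) OR ((NOT D AND A) IMPLIES (NOT E OR B)) = max(a, b) on (0.93, 0.69) = 0.93

0.93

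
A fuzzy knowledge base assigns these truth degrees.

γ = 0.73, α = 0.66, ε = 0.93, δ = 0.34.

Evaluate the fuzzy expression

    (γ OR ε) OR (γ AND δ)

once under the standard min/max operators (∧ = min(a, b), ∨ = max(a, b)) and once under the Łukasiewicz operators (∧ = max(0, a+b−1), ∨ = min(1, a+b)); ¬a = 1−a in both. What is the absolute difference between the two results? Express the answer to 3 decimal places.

0.070

Under standard min/max:
  γ OR ε = max(a, b) on (0.73, 0.93) = 0.93
  γ AND δ = min(a, b) on (0.73, 0.34) = 0.34
  (γ OR ε) OR (γ AND δ) = max(a, b) on (0.93, 0.34) = 0.93
  → value = 0.9300
Under Łukasiewicz:
  γ OR ε = min(1, a+b) on (0.73, 0.93) = 1.00
  γ AND δ = max(0, a+b−1) on (0.73, 0.34) = 0.07
  (γ OR ε) OR (γ AND δ) = min(1, a+b) on (1.00, 0.07) = 1.00
  → value = 1.0000
|0.9300 − 1.0000| = 0.070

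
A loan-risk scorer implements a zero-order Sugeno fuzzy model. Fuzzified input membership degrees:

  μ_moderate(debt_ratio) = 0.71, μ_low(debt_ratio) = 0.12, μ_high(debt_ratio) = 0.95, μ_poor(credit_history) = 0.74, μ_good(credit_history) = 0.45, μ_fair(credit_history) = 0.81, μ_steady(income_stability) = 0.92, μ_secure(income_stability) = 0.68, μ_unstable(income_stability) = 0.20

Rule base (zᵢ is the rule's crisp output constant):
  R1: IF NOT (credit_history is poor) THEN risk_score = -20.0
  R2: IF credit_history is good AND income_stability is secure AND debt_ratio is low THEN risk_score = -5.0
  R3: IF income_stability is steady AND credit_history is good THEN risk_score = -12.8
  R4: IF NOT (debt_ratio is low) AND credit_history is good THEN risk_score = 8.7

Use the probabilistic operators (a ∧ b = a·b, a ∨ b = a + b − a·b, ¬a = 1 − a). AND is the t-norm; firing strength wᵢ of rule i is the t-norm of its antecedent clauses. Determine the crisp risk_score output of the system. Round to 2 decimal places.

R1 (z=-20.0): ¬poor=1−0.74=0.26 → w = 0.2600
R2 (z=-5.0): good=0.45, secure=0.68, low=0.12; AND[a·b] → w = 0.0367
R3 (z=-12.8): steady=0.92, good=0.45; AND[a·b] → w = 0.4140
R4 (z=8.7): ¬low=1−0.12=0.88, good=0.45; AND[a·b] → w = 0.3960
Weighted average = (0.2600·-20.0 + 0.0367·-5.0 + 0.4140·-12.8 + 0.3960·8.7) / (0.2600 + 0.0367 + 0.4140 + 0.3960)
  = -7.2376 / 1.1067 = -6.54

-6.54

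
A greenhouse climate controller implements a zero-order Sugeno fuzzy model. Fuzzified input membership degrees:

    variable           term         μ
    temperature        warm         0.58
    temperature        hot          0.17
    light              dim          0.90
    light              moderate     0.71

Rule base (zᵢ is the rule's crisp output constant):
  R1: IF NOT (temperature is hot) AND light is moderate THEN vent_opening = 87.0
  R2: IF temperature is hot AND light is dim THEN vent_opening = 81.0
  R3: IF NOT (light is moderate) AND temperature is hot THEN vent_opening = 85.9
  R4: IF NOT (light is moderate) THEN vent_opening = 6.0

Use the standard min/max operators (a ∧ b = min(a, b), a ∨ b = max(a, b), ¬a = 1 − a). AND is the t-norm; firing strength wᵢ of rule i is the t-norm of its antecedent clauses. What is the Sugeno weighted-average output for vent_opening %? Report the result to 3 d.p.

68.569

R1 (z=87.0): ¬hot=1−0.17=0.83, moderate=0.71; AND[min(a, b)] → w = 0.71
R2 (z=81.0): hot=0.17, dim=0.90; AND[min(a, b)] → w = 0.17
R3 (z=85.9): ¬moderate=1−0.71=0.29, hot=0.17; AND[min(a, b)] → w = 0.17
R4 (z=6.0): ¬moderate=1−0.71=0.29 → w = 0.29
Weighted average = (0.71·87.0 + 0.17·81.0 + 0.17·85.9 + 0.29·6.0) / (0.71 + 0.17 + 0.17 + 0.29)
  = 91.8830 / 1.3400 = 68.569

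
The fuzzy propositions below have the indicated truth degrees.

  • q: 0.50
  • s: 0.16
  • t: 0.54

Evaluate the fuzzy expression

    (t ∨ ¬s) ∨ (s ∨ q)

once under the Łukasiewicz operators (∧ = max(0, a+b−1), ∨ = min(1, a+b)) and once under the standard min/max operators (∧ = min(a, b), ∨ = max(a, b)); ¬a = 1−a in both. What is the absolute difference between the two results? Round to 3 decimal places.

Under Łukasiewicz:
  ¬s = 1 − 0.16 = 0.84
  t ∨ ¬s = min(1, a+b) on (0.54, 0.84) = 1.00
  s ∨ q = min(1, a+b) on (0.16, 0.50) = 0.66
  (t ∨ ¬s) ∨ (s ∨ q) = min(1, a+b) on (1.00, 0.66) = 1.00
  → value = 1.0000
Under standard min/max:
  ¬s = 1 − 0.16 = 0.84
  t ∨ ¬s = max(a, b) on (0.54, 0.84) = 0.84
  s ∨ q = max(a, b) on (0.16, 0.50) = 0.50
  (t ∨ ¬s) ∨ (s ∨ q) = max(a, b) on (0.84, 0.50) = 0.84
  → value = 0.8400
|1.0000 − 0.8400| = 0.160

0.160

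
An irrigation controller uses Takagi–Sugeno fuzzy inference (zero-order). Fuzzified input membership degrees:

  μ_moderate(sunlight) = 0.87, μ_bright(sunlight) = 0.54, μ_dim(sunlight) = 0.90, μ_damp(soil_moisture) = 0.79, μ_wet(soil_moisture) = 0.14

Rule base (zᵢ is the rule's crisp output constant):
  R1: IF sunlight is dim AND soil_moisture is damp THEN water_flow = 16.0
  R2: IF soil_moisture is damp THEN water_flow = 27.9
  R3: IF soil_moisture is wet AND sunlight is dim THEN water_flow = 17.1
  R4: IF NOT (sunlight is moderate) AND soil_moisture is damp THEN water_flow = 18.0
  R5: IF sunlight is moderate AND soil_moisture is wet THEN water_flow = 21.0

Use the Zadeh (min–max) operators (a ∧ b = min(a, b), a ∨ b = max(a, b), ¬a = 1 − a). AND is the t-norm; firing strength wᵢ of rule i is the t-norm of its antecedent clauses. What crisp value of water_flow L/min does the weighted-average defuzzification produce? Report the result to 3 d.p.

R1 (z=16.0): dim=0.90, damp=0.79; AND[min(a, b)] → w = 0.79
R2 (z=27.9): damp=0.79 → w = 0.79
R3 (z=17.1): wet=0.14, dim=0.90; AND[min(a, b)] → w = 0.14
R4 (z=18.0): ¬moderate=1−0.87=0.13, damp=0.79; AND[min(a, b)] → w = 0.13
R5 (z=21.0): moderate=0.87, wet=0.14; AND[min(a, b)] → w = 0.14
Weighted average = (0.79·16.0 + 0.79·27.9 + 0.14·17.1 + 0.13·18.0 + 0.14·21.0) / (0.79 + 0.79 + 0.14 + 0.13 + 0.14)
  = 42.3550 / 1.9900 = 21.284

21.284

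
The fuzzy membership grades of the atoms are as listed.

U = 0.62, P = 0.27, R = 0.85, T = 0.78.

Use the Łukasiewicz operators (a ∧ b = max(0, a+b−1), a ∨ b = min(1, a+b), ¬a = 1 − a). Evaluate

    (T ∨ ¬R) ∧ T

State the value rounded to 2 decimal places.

¬R = 1 − 0.85 = 0.15
T ∨ ¬R = min(1, a+b) on (0.78, 0.15) = 0.93
(T ∨ ¬R) ∧ T = max(0, a+b−1) on (0.93, 0.78) = 0.71

0.71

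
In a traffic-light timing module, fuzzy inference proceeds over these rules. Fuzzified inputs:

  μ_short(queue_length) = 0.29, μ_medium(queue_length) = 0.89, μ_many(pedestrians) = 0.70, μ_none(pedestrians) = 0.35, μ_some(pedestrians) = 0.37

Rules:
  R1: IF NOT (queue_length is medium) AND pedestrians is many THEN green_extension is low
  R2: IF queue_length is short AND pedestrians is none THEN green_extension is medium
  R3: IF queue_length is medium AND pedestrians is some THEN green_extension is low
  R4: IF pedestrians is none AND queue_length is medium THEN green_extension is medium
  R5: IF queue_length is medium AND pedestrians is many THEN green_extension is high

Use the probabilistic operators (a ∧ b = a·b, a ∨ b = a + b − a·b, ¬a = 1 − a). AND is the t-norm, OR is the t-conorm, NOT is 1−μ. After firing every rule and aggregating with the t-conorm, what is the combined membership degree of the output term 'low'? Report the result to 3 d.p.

0.381

R1: ¬medium=1−0.89=0.11, many=0.70; AND[a·b] → w = 0.0770
R2: short=0.29, none=0.35; AND[a·b] → w = 0.1015
R3: medium=0.89, some=0.37; AND[a·b] → w = 0.3293
R4: none=0.35, medium=0.89; AND[a·b] → w = 0.3115
R5: medium=0.89, many=0.70; AND[a·b] → w = 0.6230
Rules with consequent 'low': {R1, R3} → strengths 0.0770, 0.3293
Aggregate via t-conorm [a + b − a·b]: 0.3809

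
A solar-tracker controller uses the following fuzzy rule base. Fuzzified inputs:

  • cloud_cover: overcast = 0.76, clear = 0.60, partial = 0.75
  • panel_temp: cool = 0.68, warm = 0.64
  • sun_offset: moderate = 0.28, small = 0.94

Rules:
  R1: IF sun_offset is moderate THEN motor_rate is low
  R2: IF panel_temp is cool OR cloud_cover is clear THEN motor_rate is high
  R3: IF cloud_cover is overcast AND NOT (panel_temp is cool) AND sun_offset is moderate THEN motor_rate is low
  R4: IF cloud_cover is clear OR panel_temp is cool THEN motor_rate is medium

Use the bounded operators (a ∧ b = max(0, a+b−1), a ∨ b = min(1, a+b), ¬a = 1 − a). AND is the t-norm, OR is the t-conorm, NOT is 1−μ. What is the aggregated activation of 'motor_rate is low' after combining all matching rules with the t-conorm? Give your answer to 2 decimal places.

R1: moderate=0.28 → w = 0.28
R2: cool=0.68, clear=0.60; OR[min(1, a+b)] → w = 1.00
R3: overcast=0.76, ¬cool=1−0.68=0.32, moderate=0.28; AND[max(0, a+b−1)] → w = 0.00
R4: clear=0.60, cool=0.68; OR[min(1, a+b)] → w = 1.00
Rules with consequent 'low': {R1, R3} → strengths 0.28, 0.00
Aggregate via t-conorm [min(1, a+b)]: 0.28

0.28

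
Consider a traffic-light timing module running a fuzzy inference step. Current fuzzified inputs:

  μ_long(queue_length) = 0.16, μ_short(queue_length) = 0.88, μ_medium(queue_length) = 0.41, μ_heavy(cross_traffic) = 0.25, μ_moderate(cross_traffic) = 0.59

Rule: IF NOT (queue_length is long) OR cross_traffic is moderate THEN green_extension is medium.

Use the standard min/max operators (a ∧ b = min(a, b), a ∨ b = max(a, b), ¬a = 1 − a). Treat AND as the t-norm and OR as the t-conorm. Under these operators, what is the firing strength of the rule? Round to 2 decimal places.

0.84

firing strength: ¬long=1−0.16=0.84, moderate=0.59; OR[max(a, b)] → w = 0.84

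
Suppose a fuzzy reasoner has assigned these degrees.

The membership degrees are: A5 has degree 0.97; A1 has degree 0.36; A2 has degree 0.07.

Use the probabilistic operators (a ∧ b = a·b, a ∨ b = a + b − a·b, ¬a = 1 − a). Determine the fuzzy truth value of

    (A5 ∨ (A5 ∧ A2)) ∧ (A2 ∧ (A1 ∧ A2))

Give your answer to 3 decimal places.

0.002

A5 ∧ A2 = a·b on (0.9700, 0.0700) = 0.0679
A5 ∨ (A5 ∧ A2) = a + b − a·b on (0.9700, 0.0679) = 0.9720
A1 ∧ A2 = a·b on (0.3600, 0.0700) = 0.0252
A2 ∧ (A1 ∧ A2) = a·b on (0.0700, 0.0252) = 0.0018
(A5 ∨ (A5 ∧ A2)) ∧ (A2 ∧ (A1 ∧ A2)) = a·b on (0.9720, 0.0018) = 0.0017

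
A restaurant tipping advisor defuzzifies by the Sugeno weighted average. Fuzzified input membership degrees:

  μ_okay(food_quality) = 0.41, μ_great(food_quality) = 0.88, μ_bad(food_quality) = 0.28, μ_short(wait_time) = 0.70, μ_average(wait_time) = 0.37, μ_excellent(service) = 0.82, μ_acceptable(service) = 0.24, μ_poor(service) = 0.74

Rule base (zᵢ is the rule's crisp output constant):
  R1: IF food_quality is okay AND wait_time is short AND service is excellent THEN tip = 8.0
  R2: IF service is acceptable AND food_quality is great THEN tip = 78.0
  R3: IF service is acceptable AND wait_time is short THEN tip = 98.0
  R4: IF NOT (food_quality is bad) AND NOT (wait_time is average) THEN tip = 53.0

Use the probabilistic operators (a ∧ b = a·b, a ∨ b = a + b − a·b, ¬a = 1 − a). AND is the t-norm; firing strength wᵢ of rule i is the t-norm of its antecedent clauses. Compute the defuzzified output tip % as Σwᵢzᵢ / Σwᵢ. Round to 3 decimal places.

55.106

R1 (z=8.0): okay=0.41, short=0.70, excellent=0.82; AND[a·b] → w = 0.2353
R2 (z=78.0): acceptable=0.24, great=0.88; AND[a·b] → w = 0.2112
R3 (z=98.0): acceptable=0.24, short=0.70; AND[a·b] → w = 0.1680
R4 (z=53.0): ¬bad=1−0.28=0.72, ¬average=1−0.37=0.63; AND[a·b] → w = 0.4536
Weighted average = (0.2353·8.0 + 0.2112·78.0 + 0.1680·98.0 + 0.4536·53.0) / (0.2353 + 0.2112 + 0.1680 + 0.4536)
  = 58.8611 / 1.0681 = 55.106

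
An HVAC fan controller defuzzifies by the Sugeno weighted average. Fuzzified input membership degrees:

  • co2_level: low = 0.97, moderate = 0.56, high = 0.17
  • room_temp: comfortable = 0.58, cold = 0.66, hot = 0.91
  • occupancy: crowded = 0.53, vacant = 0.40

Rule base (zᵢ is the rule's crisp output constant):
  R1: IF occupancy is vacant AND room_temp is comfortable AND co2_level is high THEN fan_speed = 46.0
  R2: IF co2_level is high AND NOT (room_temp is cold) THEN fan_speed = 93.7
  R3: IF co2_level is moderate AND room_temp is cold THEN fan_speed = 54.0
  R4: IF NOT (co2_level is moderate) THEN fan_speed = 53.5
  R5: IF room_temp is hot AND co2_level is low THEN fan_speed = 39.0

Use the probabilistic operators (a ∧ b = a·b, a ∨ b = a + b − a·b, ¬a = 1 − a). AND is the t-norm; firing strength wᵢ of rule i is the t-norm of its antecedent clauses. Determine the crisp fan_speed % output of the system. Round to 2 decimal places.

47.58

R1 (z=46.0): vacant=0.40, comfortable=0.58, high=0.17; AND[a·b] → w = 0.0394
R2 (z=93.7): high=0.17, ¬cold=1−0.66=0.34; AND[a·b] → w = 0.0578
R3 (z=54.0): moderate=0.56, cold=0.66; AND[a·b] → w = 0.3696
R4 (z=53.5): ¬moderate=1−0.56=0.44 → w = 0.4400
R5 (z=39.0): hot=0.91, low=0.97; AND[a·b] → w = 0.8827
Weighted average = (0.0394·46.0 + 0.0578·93.7 + 0.3696·54.0 + 0.4400·53.5 + 0.8827·39.0) / (0.0394 + 0.0578 + 0.3696 + 0.4400 + 0.8827)
  = 85.1538 / 1.7895 = 47.58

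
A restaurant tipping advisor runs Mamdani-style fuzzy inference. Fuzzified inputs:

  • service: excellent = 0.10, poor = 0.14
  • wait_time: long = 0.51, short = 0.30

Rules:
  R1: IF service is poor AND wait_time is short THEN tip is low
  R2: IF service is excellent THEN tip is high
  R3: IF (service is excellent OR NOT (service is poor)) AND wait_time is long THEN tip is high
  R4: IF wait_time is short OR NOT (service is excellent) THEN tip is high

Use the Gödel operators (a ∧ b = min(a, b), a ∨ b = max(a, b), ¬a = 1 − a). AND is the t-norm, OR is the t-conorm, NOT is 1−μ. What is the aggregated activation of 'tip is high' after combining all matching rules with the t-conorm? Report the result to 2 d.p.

R1: poor=0.14, short=0.30; AND[min(a, b)] → w = 0.14
R2: excellent=0.10 → w = 0.10
R3: (excellent=0.10 OR ¬poor=1−0.14=0.86) = 0.86; AND[min(a, b)] with long=0.51 → w = 0.51
R4: short=0.30, ¬excellent=1−0.10=0.90; OR[max(a, b)] → w = 0.90
Rules with consequent 'high': {R2, R3, R4} → strengths 0.10, 0.51, 0.90
Aggregate via t-conorm [max(a, b)]: 0.90

0.90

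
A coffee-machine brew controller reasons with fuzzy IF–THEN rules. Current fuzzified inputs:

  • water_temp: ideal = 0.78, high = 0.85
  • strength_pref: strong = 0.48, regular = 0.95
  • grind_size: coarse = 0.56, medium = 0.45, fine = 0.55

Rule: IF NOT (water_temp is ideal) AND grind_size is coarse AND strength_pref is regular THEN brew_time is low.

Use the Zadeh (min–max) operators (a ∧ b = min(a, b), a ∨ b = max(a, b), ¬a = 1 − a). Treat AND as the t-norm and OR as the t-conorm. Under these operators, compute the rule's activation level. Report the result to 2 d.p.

firing strength: ¬ideal=1−0.78=0.22, coarse=0.56, regular=0.95; AND[min(a, b)] → w = 0.22

0.22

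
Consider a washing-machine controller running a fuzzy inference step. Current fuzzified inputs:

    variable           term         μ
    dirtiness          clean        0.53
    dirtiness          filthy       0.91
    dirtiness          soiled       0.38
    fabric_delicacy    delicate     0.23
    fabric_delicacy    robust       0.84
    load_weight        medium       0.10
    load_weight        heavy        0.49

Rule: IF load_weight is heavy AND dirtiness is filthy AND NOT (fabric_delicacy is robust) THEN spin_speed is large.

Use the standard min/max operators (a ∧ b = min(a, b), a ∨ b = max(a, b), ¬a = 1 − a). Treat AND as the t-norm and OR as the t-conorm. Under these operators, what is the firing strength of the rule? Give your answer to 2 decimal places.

firing strength: heavy=0.49, filthy=0.91, ¬robust=1−0.84=0.16; AND[min(a, b)] → w = 0.16

0.16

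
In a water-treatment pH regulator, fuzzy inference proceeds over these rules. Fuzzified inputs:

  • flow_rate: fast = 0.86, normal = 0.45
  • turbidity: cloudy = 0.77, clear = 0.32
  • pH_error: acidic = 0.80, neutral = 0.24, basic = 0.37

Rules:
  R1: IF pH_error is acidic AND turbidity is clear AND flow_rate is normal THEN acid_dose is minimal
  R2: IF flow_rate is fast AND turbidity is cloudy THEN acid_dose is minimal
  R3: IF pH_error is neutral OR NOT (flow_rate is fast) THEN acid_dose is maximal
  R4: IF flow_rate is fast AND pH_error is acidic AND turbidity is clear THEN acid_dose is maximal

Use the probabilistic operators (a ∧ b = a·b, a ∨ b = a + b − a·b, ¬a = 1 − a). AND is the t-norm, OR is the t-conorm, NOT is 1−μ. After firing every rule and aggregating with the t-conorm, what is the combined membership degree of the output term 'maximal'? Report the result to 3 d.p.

0.490

R1: acidic=0.80, clear=0.32, normal=0.45; AND[a·b] → w = 0.1152
R2: fast=0.86, cloudy=0.77; AND[a·b] → w = 0.6622
R3: neutral=0.24, ¬fast=1−0.86=0.14; OR[a + b − a·b] → w = 0.3464
R4: fast=0.86, acidic=0.80, clear=0.32; AND[a·b] → w = 0.2202
Rules with consequent 'maximal': {R3, R4} → strengths 0.3464, 0.2202
Aggregate via t-conorm [a + b − a·b]: 0.4903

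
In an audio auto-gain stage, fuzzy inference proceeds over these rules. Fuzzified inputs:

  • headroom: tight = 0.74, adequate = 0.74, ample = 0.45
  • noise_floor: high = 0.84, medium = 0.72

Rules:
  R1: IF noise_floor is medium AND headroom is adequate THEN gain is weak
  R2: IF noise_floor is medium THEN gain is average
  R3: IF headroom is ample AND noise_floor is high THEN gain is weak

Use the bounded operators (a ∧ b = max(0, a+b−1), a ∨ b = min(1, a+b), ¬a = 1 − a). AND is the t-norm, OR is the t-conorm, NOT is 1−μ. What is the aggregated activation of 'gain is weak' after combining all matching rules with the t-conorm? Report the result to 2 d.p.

R1: medium=0.72, adequate=0.74; AND[max(0, a+b−1)] → w = 0.46
R2: medium=0.72 → w = 0.72
R3: ample=0.45, high=0.84; AND[max(0, a+b−1)] → w = 0.29
Rules with consequent 'weak': {R1, R3} → strengths 0.46, 0.29
Aggregate via t-conorm [min(1, a+b)]: 0.75

0.75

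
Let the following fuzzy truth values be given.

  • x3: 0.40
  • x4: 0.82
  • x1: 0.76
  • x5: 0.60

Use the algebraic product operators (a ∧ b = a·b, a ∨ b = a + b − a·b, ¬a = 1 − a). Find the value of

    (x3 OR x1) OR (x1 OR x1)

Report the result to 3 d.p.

x3 OR x1 = a + b − a·b on (0.4000, 0.7600) = 0.8560
x1 OR x1 = a + b − a·b on (0.7600, 0.7600) = 0.9424
(x3 OR x1) OR (x1 OR x1) = a + b − a·b on (0.8560, 0.9424) = 0.9917

0.992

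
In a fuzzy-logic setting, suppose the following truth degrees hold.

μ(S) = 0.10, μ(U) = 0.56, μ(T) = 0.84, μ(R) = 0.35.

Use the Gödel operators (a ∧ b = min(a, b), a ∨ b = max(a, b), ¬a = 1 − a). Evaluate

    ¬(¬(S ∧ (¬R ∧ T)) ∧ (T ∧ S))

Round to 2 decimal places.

¬R = 1 − 0.35 = 0.65
¬R ∧ T = min(a, b) on (0.65, 0.84) = 0.65
S ∧ (¬R ∧ T) = min(a, b) on (0.10, 0.65) = 0.10
¬(S ∧ (¬R ∧ T)) = 1 − 0.10 = 0.90
T ∧ S = min(a, b) on (0.84, 0.10) = 0.10
¬(S ∧ (¬R ∧ T)) ∧ (T ∧ S) = min(a, b) on (0.90, 0.10) = 0.10
¬(¬(S ∧ (¬R ∧ T)) ∧ (T ∧ S)) = 1 − 0.10 = 0.90

0.90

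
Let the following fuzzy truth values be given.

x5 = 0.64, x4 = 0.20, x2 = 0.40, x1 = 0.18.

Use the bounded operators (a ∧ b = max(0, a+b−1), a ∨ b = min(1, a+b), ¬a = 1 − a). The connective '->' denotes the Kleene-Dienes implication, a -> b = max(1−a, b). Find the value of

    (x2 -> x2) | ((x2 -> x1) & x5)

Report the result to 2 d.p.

x2 -> x2  [Kleene-Dienes: max(1−a, b)] with a=0.40, b=0.40 → 0.60
x2 -> x1  [Kleene-Dienes: max(1−a, b)] with a=0.40, b=0.18 → 0.60
(x2 -> x1) & x5 = max(0, a+b−1) on (0.60, 0.64) = 0.24
(x2 -> x2) | ((x2 -> x1) & x5) = min(1, a+b) on (0.60, 0.24) = 0.84

0.84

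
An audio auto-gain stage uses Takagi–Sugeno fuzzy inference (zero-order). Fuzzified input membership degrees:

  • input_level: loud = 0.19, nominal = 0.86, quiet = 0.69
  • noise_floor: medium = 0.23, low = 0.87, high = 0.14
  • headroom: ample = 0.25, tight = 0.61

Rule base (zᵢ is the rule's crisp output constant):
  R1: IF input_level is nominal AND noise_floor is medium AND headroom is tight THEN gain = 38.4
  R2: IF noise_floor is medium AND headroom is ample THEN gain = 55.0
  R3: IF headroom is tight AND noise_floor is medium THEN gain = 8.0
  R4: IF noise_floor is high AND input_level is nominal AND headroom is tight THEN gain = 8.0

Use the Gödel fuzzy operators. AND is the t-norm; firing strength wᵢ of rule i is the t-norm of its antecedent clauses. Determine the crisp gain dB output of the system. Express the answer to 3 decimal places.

29.448

R1 (z=38.4): nominal=0.86, medium=0.23, tight=0.61; AND[min(a, b)] → w = 0.23
R2 (z=55.0): medium=0.23, ample=0.25; AND[min(a, b)] → w = 0.23
R3 (z=8.0): tight=0.61, medium=0.23; AND[min(a, b)] → w = 0.23
R4 (z=8.0): high=0.14, nominal=0.86, tight=0.61; AND[min(a, b)] → w = 0.14
Weighted average = (0.23·38.4 + 0.23·55.0 + 0.23·8.0 + 0.14·8.0) / (0.23 + 0.23 + 0.23 + 0.14)
  = 24.4420 / 0.8300 = 29.448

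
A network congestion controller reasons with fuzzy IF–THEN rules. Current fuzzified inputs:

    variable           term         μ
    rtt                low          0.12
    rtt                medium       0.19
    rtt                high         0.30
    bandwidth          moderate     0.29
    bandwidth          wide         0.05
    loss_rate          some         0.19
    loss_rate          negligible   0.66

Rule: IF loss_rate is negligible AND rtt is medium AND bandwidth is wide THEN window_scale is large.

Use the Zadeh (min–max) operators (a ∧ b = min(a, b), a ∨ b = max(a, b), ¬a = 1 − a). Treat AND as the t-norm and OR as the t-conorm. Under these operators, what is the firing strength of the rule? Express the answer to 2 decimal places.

0.05

firing strength: negligible=0.66, medium=0.19, wide=0.05; AND[min(a, b)] → w = 0.05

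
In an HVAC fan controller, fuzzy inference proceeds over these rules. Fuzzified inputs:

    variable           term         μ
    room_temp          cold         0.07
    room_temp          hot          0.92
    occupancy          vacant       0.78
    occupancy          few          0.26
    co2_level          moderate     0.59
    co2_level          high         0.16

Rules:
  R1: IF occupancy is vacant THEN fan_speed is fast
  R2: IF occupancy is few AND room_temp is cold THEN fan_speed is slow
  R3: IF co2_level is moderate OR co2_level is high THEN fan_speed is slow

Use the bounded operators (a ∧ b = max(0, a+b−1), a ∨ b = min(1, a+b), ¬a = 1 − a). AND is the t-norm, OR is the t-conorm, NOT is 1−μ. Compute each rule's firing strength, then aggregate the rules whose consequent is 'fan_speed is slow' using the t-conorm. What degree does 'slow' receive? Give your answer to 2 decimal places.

R1: vacant=0.78 → w = 0.78
R2: few=0.26, cold=0.07; AND[max(0, a+b−1)] → w = 0.00
R3: moderate=0.59, high=0.16; OR[min(1, a+b)] → w = 0.75
Rules with consequent 'slow': {R2, R3} → strengths 0.00, 0.75
Aggregate via t-conorm [min(1, a+b)]: 0.75

0.75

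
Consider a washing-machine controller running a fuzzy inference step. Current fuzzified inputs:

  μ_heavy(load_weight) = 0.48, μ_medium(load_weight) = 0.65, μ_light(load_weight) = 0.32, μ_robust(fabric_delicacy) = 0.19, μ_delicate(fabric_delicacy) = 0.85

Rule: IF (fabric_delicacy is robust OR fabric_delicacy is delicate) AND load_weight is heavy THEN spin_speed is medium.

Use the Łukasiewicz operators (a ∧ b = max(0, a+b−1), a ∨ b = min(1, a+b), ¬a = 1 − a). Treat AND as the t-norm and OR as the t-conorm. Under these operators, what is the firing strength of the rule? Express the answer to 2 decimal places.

firing strength: (robust=0.19 OR delicate=0.85) = 1.00; AND[max(0, a+b−1)] with heavy=0.48 → w = 0.48

0.48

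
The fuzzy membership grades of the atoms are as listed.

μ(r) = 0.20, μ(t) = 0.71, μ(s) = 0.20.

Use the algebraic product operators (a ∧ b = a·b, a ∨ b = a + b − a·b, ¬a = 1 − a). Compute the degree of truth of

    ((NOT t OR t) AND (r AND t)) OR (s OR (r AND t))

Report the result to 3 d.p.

0.391

NOT t = 1 − 0.7100 = 0.2900
NOT t OR t = a + b − a·b on (0.2900, 0.7100) = 0.7941
r AND t = a·b on (0.2000, 0.7100) = 0.1420
(NOT t OR t) AND (r AND t) = a·b on (0.7941, 0.1420) = 0.1128
r AND t = a·b on (0.2000, 0.7100) = 0.1420
s OR (r AND t) = a + b − a·b on (0.2000, 0.1420) = 0.3136
((NOT t OR t) AND (r AND t)) OR (s OR (r AND t)) = a + b − a·b on (0.1128, 0.3136) = 0.3910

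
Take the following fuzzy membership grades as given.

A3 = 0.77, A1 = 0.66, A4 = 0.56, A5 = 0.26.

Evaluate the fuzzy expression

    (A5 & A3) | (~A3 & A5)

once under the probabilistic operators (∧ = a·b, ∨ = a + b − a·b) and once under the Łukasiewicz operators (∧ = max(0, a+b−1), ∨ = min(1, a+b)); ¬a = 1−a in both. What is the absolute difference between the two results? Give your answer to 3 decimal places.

Under probabilistic:
  A5 & A3 = a·b on (0.2600, 0.7700) = 0.2002
  ~A3 = 1 − 0.7700 = 0.2300
  ~A3 & A5 = a·b on (0.2300, 0.2600) = 0.0598
  (A5 & A3) | (~A3 & A5) = a + b − a·b on (0.2002, 0.0598) = 0.2480
  → value = 0.2480
Under Łukasiewicz:
  A5 & A3 = max(0, a+b−1) on (0.26, 0.77) = 0.03
  ~A3 = 1 − 0.77 = 0.23
  ~A3 & A5 = max(0, a+b−1) on (0.23, 0.26) = 0.00
  (A5 & A3) | (~A3 & A5) = min(1, a+b) on (0.03, 0.00) = 0.03
  → value = 0.0300
|0.2480 − 0.0300| = 0.218

0.218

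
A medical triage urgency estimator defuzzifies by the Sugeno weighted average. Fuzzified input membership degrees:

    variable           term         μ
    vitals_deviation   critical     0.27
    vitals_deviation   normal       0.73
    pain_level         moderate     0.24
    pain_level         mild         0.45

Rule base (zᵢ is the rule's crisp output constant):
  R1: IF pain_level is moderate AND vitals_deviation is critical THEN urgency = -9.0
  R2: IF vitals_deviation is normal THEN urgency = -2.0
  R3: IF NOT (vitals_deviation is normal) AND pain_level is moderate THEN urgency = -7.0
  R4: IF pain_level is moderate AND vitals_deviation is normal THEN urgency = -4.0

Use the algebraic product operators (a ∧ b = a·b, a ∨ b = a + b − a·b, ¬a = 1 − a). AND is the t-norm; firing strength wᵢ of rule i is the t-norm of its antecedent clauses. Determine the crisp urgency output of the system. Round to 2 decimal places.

R1 (z=-9.0): moderate=0.24, critical=0.27; AND[a·b] → w = 0.0648
R2 (z=-2.0): normal=0.73 → w = 0.7300
R3 (z=-7.0): ¬normal=1−0.73=0.27, moderate=0.24; AND[a·b] → w = 0.0648
R4 (z=-4.0): moderate=0.24, normal=0.73; AND[a·b] → w = 0.1752
Weighted average = (0.0648·-9.0 + 0.7300·-2.0 + 0.0648·-7.0 + 0.1752·-4.0) / (0.0648 + 0.7300 + 0.0648 + 0.1752)
  = -3.1976 / 1.0348 = -3.09

-3.09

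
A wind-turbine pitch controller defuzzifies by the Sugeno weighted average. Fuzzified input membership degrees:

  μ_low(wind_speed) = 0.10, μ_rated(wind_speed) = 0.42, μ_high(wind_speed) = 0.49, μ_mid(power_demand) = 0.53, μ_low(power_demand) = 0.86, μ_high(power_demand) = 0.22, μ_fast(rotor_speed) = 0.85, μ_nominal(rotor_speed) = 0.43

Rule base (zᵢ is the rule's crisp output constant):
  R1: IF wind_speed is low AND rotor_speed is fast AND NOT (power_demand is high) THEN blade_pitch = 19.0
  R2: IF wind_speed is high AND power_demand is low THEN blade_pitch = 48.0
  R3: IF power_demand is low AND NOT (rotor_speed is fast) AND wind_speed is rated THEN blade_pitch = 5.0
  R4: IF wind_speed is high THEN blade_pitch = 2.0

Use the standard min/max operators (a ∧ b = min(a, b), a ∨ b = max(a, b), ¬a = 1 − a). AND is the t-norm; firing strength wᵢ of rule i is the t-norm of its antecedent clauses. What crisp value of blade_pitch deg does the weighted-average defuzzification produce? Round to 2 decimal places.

R1 (z=19.0): low=0.10, fast=0.85, ¬high=1−0.22=0.78; AND[min(a, b)] → w = 0.10
R2 (z=48.0): high=0.49, low=0.86; AND[min(a, b)] → w = 0.49
R3 (z=5.0): low=0.86, ¬fast=1−0.85=0.15, rated=0.42; AND[min(a, b)] → w = 0.15
R4 (z=2.0): high=0.49 → w = 0.49
Weighted average = (0.10·19.0 + 0.49·48.0 + 0.15·5.0 + 0.49·2.0) / (0.10 + 0.49 + 0.15 + 0.49)
  = 27.1500 / 1.2300 = 22.07

22.07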